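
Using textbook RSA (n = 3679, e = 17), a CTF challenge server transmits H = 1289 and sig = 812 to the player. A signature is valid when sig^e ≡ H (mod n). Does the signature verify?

sig^2 ≡ 812^2 = 659344 ≡ 803
sig^4 ≡ 803^2 = 644809 ≡ 984
sig^8 ≡ 984^2 = 968256 ≡ 679
sig^16 ≡ 679^2 = 461041 ≡ 1166
17 = 16 + 1, so sig^17 ≡ 1166·812 ≡ 1289 (mod 3679)
1289 = H, so the signature checks out.

verifies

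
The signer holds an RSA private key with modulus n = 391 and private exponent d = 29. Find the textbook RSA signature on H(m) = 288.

16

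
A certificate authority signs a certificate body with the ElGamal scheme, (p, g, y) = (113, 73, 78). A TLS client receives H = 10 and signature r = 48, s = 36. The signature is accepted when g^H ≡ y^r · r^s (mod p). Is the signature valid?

invalid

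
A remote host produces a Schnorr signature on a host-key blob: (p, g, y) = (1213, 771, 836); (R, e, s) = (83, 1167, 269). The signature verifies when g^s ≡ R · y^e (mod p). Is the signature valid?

valid

g^s mod p:
Squares mod 1213: 771^1≡771, 771^2≡71, 771^4≡189, 771^8≡544, 771^16≡1177, 771^32≡83, 771^64≡824, 771^128≡909, 771^256≡228
269 = 256 + 8 + 4 + 1, so 771^269 ≡ 228·544·189·771 ≡ 134 (mod 1213)
R · y^e mod p:
Squares mod 1213: 836^1≡836, 836^2≡208, 836^4≡809, 836^8≡674, 836^16≡614, 836^32≡966, 836^64≡359, 836^128≡303, 836^256≡834, 836^512≡507, 836^1024≡1106
1167 = 1024 + 128 + 8 + 4 + 2 + 1, so 836^1167 ≡ 1106·303·674·809·208·836 ≡ 1200 (mod 1213)
83·1200 = 99600 ≡ 134 (mod 1213)
134 ≡ 134 (mod 1213); signature holds.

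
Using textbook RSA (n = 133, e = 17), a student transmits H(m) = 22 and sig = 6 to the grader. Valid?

no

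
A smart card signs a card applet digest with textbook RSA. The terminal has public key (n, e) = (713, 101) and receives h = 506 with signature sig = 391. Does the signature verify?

verifies

sig^2 ≡ 391^2 = 152881 ≡ 299
sig^4 ≡ 299^2 = 89401 ≡ 276
sig^8 ≡ 276^2 = 76176 ≡ 598
sig^16 ≡ 598^2 = 357604 ≡ 391
sig^32 ≡ 391^2 = 152881 ≡ 299
sig^64 ≡ 299^2 = 89401 ≡ 276
101 = 64 + 32 + 4 + 1, so sig^101 ≡ 276·299·276·391 ≡ 506 (mod 713)
sig^101 mod 713 = 506 matches h.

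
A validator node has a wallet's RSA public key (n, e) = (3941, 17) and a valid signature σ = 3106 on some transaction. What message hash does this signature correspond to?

1837

σ^2 ≡ 3106^2 = 9647236 ≡ 3609
σ^4 ≡ 3609^2 = 13024881 ≡ 3817
σ^8 ≡ 3817^2 = 14569489 ≡ 3553
σ^16 ≡ 3553^2 = 12623809 ≡ 786
17 = 16 + 1, so σ^17 ≡ 786·3106 ≡ 1837 (mod 3941)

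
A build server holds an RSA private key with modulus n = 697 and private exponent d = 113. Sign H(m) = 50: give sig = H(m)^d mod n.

50

(H(m))^2 ≡ 50^2 = 2500 ≡ 409
(H(m))^4 ≡ 409^2 = 167281 ≡ 1
(H(m))^8 ≡ 1^2 = 1
(H(m))^16 ≡ 1^2 = 1
(H(m))^32 ≡ 1^2 = 1
(H(m))^64 ≡ 1^2 = 1
113 = 64 + 32 + 16 + 1, so (H(m))^113 ≡ 1·1·1·50 ≡ 50 (mod 697)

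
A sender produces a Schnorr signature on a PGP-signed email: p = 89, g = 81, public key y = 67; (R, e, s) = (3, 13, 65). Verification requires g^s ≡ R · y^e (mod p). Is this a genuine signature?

g^s mod p:
81^2 = 6561 ≡ 64
81^4 ≡ 64^2 = 4096 ≡ 2
81^8 ≡ 2^2 = 4
81^16 ≡ 4^2 = 16
81^32 ≡ 16^2 = 256 ≡ 78
81^64 ≡ 78^2 = 6084 ≡ 32
65 = 64 + 1, so 81^65 ≡ 32·81 ≡ 11 (mod 89)
R · y^e mod p:
67^2 = 4489 ≡ 39
67^4 ≡ 39^2 = 1521 ≡ 8
67^8 ≡ 8^2 = 64
13 = 8 + 4 + 1, so 67^13 ≡ 64·8·67 ≡ 39 (mod 89)
3·39 = 117 ≡ 28 (mod 89)
11 ≠ 28; the check fails.

forged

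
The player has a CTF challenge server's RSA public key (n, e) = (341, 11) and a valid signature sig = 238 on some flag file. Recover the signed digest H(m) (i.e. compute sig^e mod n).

sig^11 mod 341 = 260

260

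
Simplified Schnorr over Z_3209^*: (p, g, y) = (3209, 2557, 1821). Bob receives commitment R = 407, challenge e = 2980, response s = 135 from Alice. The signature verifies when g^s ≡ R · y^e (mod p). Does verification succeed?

passes

g^s mod p:
2557^2 = 6538249 ≡ 1516
2557^4 ≡ 1516^2 = 2298256 ≡ 612
2557^8 ≡ 612^2 = 374544 ≡ 2300
2557^16 ≡ 2300^2 = 5290000 ≡ 1568
2557^32 ≡ 1568^2 = 2458624 ≡ 530
2557^64 ≡ 530^2 = 280900 ≡ 1717
2557^128 ≡ 1717^2 = 2948089 ≡ 2227
135 = 128 + 4 + 2 + 1, so 2557^135 ≡ 2227·612·1516·2557 ≡ 2716 (mod 3209)
R · y^e mod p:
1821^2 = 3316041 ≡ 1144
1821^4 ≡ 1144^2 = 1308736 ≡ 2673
1821^8 ≡ 2673^2 = 7144929 ≡ 1695
1821^16 ≡ 1695^2 = 2873025 ≡ 970
1821^32 ≡ 970^2 = 940900 ≡ 663
1821^64 ≡ 663^2 = 439569 ≡ 3145
1821^128 ≡ 3145^2 = 9891025 ≡ 887
1821^256 ≡ 887^2 = 786769 ≡ 564
1821^512 ≡ 564^2 = 318096 ≡ 405
1821^1024 ≡ 405^2 = 164025 ≡ 366
1821^2048 ≡ 366^2 = 133956 ≡ 2387
2980 = 2048 + 512 + 256 + 128 + 32 + 4, so 1821^2980 ≡ 2387·405·564·887·663·2673 ≡ 1623 (mod 3209)
407·1623 = 660561 ≡ 2716 (mod 3209)
2716 ≡ 2716 (mod 3209); signature holds.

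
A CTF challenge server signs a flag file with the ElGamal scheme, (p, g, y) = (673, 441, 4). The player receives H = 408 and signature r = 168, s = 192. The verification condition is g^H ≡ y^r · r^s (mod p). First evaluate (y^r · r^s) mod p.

4^2 = 16
4^4 ≡ 16^2 = 256
4^8 ≡ 256^2 = 65536 ≡ 255
4^16 ≡ 255^2 = 65025 ≡ 417
4^32 ≡ 417^2 = 173889 ≡ 255
4^64 ≡ 255^2 = 65025 ≡ 417
4^128 ≡ 417^2 = 173889 ≡ 255
168 = 128 + 32 + 8, so 4^168 ≡ 255·255·255 ≡ 1 (mod 673)
168^2 = 28224 ≡ 631
168^4 ≡ 631^2 = 398161 ≡ 418
168^8 ≡ 418^2 = 174724 ≡ 417
168^16 ≡ 417^2 = 173889 ≡ 255
168^32 ≡ 255^2 = 65025 ≡ 417
168^64 ≡ 417^2 = 173889 ≡ 255
168^128 ≡ 255^2 = 65025 ≡ 417
192 = 128 + 64, so 168^192 ≡ 417·255 ≡ 1 (mod 673)
y^r · r^s ≡ 1·1 = 1 ≡ 1 (mod 673)

1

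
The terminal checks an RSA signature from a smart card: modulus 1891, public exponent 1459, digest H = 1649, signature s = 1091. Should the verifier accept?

accept

s^2 ≡ 1091^2 = 1190281 ≡ 842
s^4 ≡ 842^2 = 708964 ≡ 1730
s^8 ≡ 1730^2 = 2992900 ≡ 1338
s^16 ≡ 1338^2 = 1790244 ≡ 1358
s^32 ≡ 1358^2 = 1844164 ≡ 439
s^64 ≡ 439^2 = 192721 ≡ 1730
s^128 ≡ 1730^2 = 2992900 ≡ 1338
s^256 ≡ 1338^2 = 1790244 ≡ 1358
s^512 ≡ 1358^2 = 1844164 ≡ 439
s^1024 ≡ 439^2 = 192721 ≡ 1730
1459 = 1024 + 256 + 128 + 32 + 16 + 2 + 1, so s^1459 ≡ 1730·1358·1338·439·1358·842·1091 ≡ 1649 (mod 1891)
1649 = H, so the signature checks out.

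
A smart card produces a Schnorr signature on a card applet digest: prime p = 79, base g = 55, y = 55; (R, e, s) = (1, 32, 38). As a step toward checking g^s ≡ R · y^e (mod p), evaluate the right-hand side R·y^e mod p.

23

55^2 = 3025 ≡ 23
55^4 ≡ 23^2 = 529 ≡ 55
55^8 ≡ 55^2 = 3025 ≡ 23
55^16 ≡ 23^2 = 529 ≡ 55
55^32 ≡ 55^2 = 3025 ≡ 23
R · y^e ≡ 1·23 = 23 ≡ 23 (mod 79)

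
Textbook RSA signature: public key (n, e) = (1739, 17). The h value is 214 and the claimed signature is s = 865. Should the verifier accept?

accept

s^2 ≡ 865^2 = 748225 ≡ 455
s^4 ≡ 455^2 = 207025 ≡ 84
s^8 ≡ 84^2 = 7056 ≡ 100
s^16 ≡ 100^2 = 10000 ≡ 1305
17 = 16 + 1, so s^17 ≡ 1305·865 ≡ 214 (mod 1739)
214 = h, so the signature checks out.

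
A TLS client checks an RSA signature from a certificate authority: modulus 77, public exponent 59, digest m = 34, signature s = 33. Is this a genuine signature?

forged

s^59 mod 77 = 66
s^59 mod 77 = 66, but m = 34.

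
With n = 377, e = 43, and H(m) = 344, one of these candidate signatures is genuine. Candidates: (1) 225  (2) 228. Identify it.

2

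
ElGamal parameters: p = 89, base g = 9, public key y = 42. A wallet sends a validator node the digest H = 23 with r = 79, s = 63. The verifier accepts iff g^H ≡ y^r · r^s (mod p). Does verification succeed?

fails

Left side g^H mod p:
9^23 mod 89 = 80
Right side y^r · r^s mod p:
42^79 mod 89 = 10
79^63 mod 89 = 17
10·17 = 170 ≡ 81 (mod 89)
80 ≠ 81, so verification fails.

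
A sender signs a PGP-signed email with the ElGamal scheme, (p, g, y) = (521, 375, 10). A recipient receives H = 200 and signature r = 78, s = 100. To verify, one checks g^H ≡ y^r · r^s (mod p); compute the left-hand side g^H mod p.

29

375^200 mod 521 = 29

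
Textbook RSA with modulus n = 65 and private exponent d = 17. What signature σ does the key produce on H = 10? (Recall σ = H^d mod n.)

30

H^2 ≡ 10^2 = 100 ≡ 35
H^4 ≡ 35^2 = 1225 ≡ 55
H^8 ≡ 55^2 = 3025 ≡ 35
H^16 ≡ 35^2 = 1225 ≡ 55
17 = 16 + 1, so H^17 ≡ 55·10 ≡ 30 (mod 65)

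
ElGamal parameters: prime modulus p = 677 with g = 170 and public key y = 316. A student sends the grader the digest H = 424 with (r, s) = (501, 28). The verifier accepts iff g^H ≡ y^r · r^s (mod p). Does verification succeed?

Left side g^H mod p:
170^2 = 28900 ≡ 466
170^4 ≡ 466^2 = 217156 ≡ 516
170^8 ≡ 516^2 = 266256 ≡ 195
170^16 ≡ 195^2 = 38025 ≡ 113
170^32 ≡ 113^2 = 12769 ≡ 583
170^64 ≡ 583^2 = 339889 ≡ 35
170^128 ≡ 35^2 = 1225 ≡ 548
170^256 ≡ 548^2 = 300304 ≡ 393
424 = 256 + 128 + 32 + 8, so 170^424 ≡ 393·548·583·195 ≡ 84 (mod 677)
Right side y^r · r^s mod p:
316^2 = 99856 ≡ 337
316^4 ≡ 337^2 = 113569 ≡ 510
316^8 ≡ 510^2 = 260100 ≡ 132
316^16 ≡ 132^2 = 17424 ≡ 499
316^32 ≡ 499^2 = 249001 ≡ 542
316^64 ≡ 542^2 = 293764 ≡ 623
316^128 ≡ 623^2 = 388129 ≡ 208
316^256 ≡ 208^2 = 43264 ≡ 613
501 = 256 + 128 + 64 + 32 + 16 + 4 + 1, so 316^501 ≡ 613·208·623·542·499·510·316 ≡ 100 (mod 677)
501^2 = 251001 ≡ 511
501^4 ≡ 511^2 = 261121 ≡ 476
501^8 ≡ 476^2 = 226576 ≡ 458
501^16 ≡ 458^2 = 209764 ≡ 571
28 = 16 + 8 + 4, so 501^28 ≡ 571·458·476 ≡ 547 (mod 677)
100·547 = 54700 ≡ 540 (mod 677)
84 ≠ 540, so verification fails.

fails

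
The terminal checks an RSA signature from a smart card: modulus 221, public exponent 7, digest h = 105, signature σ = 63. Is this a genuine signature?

σ^2 ≡ 63^2 = 3969 ≡ 212
σ^4 ≡ 212^2 = 44944 ≡ 81
7 = 4 + 2 + 1, so σ^7 ≡ 81·212·63 ≡ 41 (mod 221)
σ^7 mod 221 = 41, but h = 105.

forged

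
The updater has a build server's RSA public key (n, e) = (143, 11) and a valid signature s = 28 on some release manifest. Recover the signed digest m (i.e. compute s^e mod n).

72

Squares mod 143: s^1≡28, s^2≡69, s^4≡42, s^8≡48
11 = 8 + 2 + 1, so s^11 ≡ 48·69·28 ≡ 72 (mod 143)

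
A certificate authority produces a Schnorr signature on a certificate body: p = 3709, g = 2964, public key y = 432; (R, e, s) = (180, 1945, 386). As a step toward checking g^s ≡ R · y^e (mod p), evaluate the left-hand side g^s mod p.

716

2964^2 = 8785296 ≡ 2384
2964^4 ≡ 2384^2 = 5683456 ≡ 1268
2964^8 ≡ 1268^2 = 1607824 ≡ 1827
2964^16 ≡ 1827^2 = 3337929 ≡ 3538
2964^32 ≡ 3538^2 = 12517444 ≡ 3278
2964^64 ≡ 3278^2 = 10745284 ≡ 311
2964^128 ≡ 311^2 = 96721 ≡ 287
2964^256 ≡ 287^2 = 82369 ≡ 771
386 = 256 + 128 + 2, so 2964^386 ≡ 771·287·2384 ≡ 716 (mod 3709)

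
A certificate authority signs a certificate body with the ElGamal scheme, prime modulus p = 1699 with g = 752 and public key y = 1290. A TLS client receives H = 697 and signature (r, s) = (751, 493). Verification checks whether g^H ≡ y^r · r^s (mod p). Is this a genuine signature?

Left side g^H mod p:
Squares mod 1699: 752^1≡752, 752^2≡1436, 752^4≡1209, 752^8≡541, 752^16≡453, 752^32≡1329, 752^64≡980, 752^128≡465, 752^256≡452, 752^512≡424
697 = 512 + 128 + 32 + 16 + 8 + 1, so 752^697 ≡ 424·465·1329·453·541·752 ≡ 1218 (mod 1699)
Right side y^r · r^s mod p:
Squares mod 1699: 1290^1≡1290, 1290^2≡779, 1290^4≡298, 1290^8≡456, 1290^16≡658, 1290^32≡1418, 1290^64≡807, 1290^128≡532, 1290^256≡990, 1290^512≡1476
751 = 512 + 128 + 64 + 32 + 8 + 4 + 2 + 1, so 1290^751 ≡ 1476·532·807·1418·456·298·779·1290 ≡ 1449 (mod 1699)
Squares mod 1699: 751^1≡751, 751^2≡1632, 751^4≡1091, 751^8≡981, 751^16≡727, 751^32≡140, 751^64≡911, 751^128≡809, 751^256≡366
493 = 256 + 128 + 64 + 32 + 8 + 4 + 1, so 751^493 ≡ 366·809·911·140·981·1091·751 ≡ 1232 (mod 1699)
1449·1232 = 1785168 ≡ 1218 (mod 1699)
1218 ≡ 1218 (mod 1699), so the signature is genuine.

genuine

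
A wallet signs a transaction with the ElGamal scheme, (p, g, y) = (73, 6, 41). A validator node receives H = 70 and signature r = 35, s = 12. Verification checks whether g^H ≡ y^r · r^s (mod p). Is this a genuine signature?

Left side g^H mod p:
6^2 = 36
6^4 ≡ 36^2 = 1296 ≡ 55
6^8 ≡ 55^2 = 3025 ≡ 32
6^16 ≡ 32^2 = 1024 ≡ 2
6^32 ≡ 2^2 = 4
6^64 ≡ 4^2 = 16
70 = 64 + 4 + 2, so 6^70 ≡ 16·55·36 ≡ 71 (mod 73)
Right side y^r · r^s mod p:
41^2 = 1681 ≡ 2
41^4 ≡ 2^2 = 4
41^8 ≡ 4^2 = 16
41^16 ≡ 16^2 = 256 ≡ 37
41^32 ≡ 37^2 = 1369 ≡ 55
35 = 32 + 2 + 1, so 41^35 ≡ 55·2·41 ≡ 57 (mod 73)
35^2 = 1225 ≡ 57
35^4 ≡ 57^2 = 3249 ≡ 37
35^8 ≡ 37^2 = 1369 ≡ 55
12 = 8 + 4, so 35^12 ≡ 55·37 ≡ 64 (mod 73)
57·64 = 3648 ≡ 71 (mod 73)
71 ≡ 71 (mod 73), so the signature is genuine.

genuine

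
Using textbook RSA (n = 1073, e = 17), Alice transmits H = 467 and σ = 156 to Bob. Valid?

yes

σ^17 mod 1073 = 467
σ^17 mod 1073 = 467 matches H.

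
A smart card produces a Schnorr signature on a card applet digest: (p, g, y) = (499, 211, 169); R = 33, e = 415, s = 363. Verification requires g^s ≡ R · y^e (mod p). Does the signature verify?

g^s mod p:
Squares mod 499: 211^1≡211, 211^2≡110, 211^4≡124, 211^8≡406, 211^16≡166, 211^32≡111, 211^64≡345, 211^128≡263, 211^256≡307
363 = 256 + 64 + 32 + 8 + 2 + 1, so 211^363 ≡ 307·345·111·406·110·211 ≡ 36 (mod 499)
R · y^e mod p:
Squares mod 499: 169^1≡169, 169^2≡118, 169^4≡451, 169^8≡308, 169^16≡54, 169^32≡421, 169^64≡96, 169^128≡234, 169^256≡365
415 = 256 + 128 + 16 + 8 + 4 + 2 + 1, so 169^415 ≡ 365·234·54·308·451·118·169 ≡ 1 (mod 499)
33·1 = 33 ≡ 33 (mod 499)
36 ≠ 33; the check fails.

does not verify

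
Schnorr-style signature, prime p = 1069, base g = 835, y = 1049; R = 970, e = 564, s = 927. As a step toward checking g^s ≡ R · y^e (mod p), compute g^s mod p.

563

Squares mod 1069: 835^1≡835, 835^2≡237, 835^4≡581, 835^8≡826, 835^16≡254, 835^32≡376, 835^64≡268, 835^128≡201, 835^256≡848, 835^512≡736
927 = 512 + 256 + 128 + 16 + 8 + 4 + 2 + 1, so 835^927 ≡ 736·848·201·254·826·581·237·835 ≡ 563 (mod 1069)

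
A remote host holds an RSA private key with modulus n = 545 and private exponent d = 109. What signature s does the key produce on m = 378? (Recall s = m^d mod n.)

378

m^2 ≡ 378^2 = 142884 ≡ 94
m^4 ≡ 94^2 = 8836 ≡ 116
m^8 ≡ 116^2 = 13456 ≡ 376
m^16 ≡ 376^2 = 141376 ≡ 221
m^32 ≡ 221^2 = 48841 ≡ 336
m^64 ≡ 336^2 = 112896 ≡ 81
109 = 64 + 32 + 8 + 4 + 1, so m^109 ≡ 81·336·376·116·378 ≡ 378 (mod 545)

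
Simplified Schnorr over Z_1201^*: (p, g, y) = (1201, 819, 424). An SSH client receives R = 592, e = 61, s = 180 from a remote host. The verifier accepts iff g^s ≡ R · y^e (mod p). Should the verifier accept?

accept

g^s mod p:
Squares mod 1201: 819^1≡819, 819^2≡603, 819^4≡907, 819^8≡1165, 819^16≡95, 819^32≡618, 819^64≡6, 819^128≡36
180 = 128 + 32 + 16 + 4, so 819^180 ≡ 36·618·95·907 ≡ 1152 (mod 1201)
R · y^e mod p:
Squares mod 1201: 424^1≡424, 424^2≡827, 424^4≡560, 424^8≡139, 424^16≡105, 424^32≡216
61 = 32 + 16 + 8 + 4 + 1, so 424^61 ≡ 216·105·139·560·424 ≡ 359 (mod 1201)
592·359 = 212528 ≡ 1152 (mod 1201)
1152 ≡ 1152 (mod 1201); signature holds.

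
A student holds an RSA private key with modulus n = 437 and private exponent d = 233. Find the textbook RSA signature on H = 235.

182

H^2 ≡ 235^2 = 55225 ≡ 163
H^4 ≡ 163^2 = 26569 ≡ 349
H^8 ≡ 349^2 = 121801 ≡ 315
H^16 ≡ 315^2 = 99225 ≡ 26
H^32 ≡ 26^2 = 676 ≡ 239
H^64 ≡ 239^2 = 57121 ≡ 311
H^128 ≡ 311^2 = 96721 ≡ 144
233 = 128 + 64 + 32 + 8 + 1, so H^233 ≡ 144·311·239·315·235 ≡ 182 (mod 437)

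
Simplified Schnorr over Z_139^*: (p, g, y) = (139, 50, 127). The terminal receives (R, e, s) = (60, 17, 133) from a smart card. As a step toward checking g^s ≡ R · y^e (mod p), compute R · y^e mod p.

Squares mod 139: 127^1≡127, 127^2≡5, 127^4≡25, 127^8≡69, 127^16≡35
17 = 16 + 1, so 127^17 ≡ 35·127 ≡ 136 (mod 139)
R · y^e ≡ 60·136 = 8160 ≡ 98 (mod 139)

98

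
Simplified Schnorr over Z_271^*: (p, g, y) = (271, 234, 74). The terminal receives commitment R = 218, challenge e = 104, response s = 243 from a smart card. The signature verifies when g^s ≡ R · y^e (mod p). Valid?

g^s mod p:
Squares mod 271: 234^1≡234, 234^2≡14, 234^4≡196, 234^8≡205, 234^16≡20, 234^32≡129, 234^64≡110, 234^128≡176
243 = 128 + 64 + 32 + 16 + 2 + 1, so 234^243 ≡ 176·110·129·20·14·234 ≡ 261 (mod 271)
R · y^e mod p:
Squares mod 271: 74^1≡74, 74^2≡56, 74^4≡155, 74^8≡177, 74^16≡164, 74^32≡67, 74^64≡153
104 = 64 + 32 + 8, so 74^104 ≡ 153·67·177 ≡ 82 (mod 271)
218·82 = 17876 ≡ 261 (mod 271)
261 ≡ 261 (mod 271); signature holds.

yes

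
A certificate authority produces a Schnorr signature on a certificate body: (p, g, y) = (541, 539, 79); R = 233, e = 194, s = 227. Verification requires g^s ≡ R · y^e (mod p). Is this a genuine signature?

g^s mod p:
539^2 = 290521 ≡ 4
539^4 ≡ 4^2 = 16
539^8 ≡ 16^2 = 256
539^16 ≡ 256^2 = 65536 ≡ 75
539^32 ≡ 75^2 = 5625 ≡ 215
539^64 ≡ 215^2 = 46225 ≡ 240
539^128 ≡ 240^2 = 57600 ≡ 254
227 = 128 + 64 + 32 + 2 + 1, so 539^227 ≡ 254·240·215·4·539 ≡ 10 (mod 541)
R · y^e mod p:
79^2 = 6241 ≡ 290
79^4 ≡ 290^2 = 84100 ≡ 245
79^8 ≡ 245^2 = 60025 ≡ 515
79^16 ≡ 515^2 = 265225 ≡ 135
79^32 ≡ 135^2 = 18225 ≡ 372
79^64 ≡ 372^2 = 138384 ≡ 429
79^128 ≡ 429^2 = 184041 ≡ 101
194 = 128 + 64 + 2, so 79^194 ≡ 101·429·290 ≡ 144 (mod 541)
233·144 = 33552 ≡ 10 (mod 541)
10 ≡ 10 (mod 541); signature holds.

genuine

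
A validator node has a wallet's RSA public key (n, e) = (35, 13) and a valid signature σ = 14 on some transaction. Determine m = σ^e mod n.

σ^13 mod 35 = 14

14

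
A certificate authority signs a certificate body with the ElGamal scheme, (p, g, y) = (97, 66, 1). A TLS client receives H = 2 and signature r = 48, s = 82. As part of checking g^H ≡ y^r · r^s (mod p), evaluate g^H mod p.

66^2 = 4356 ≡ 88

88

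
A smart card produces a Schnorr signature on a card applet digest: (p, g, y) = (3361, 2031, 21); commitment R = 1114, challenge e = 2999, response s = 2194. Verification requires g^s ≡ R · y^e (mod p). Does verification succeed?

passes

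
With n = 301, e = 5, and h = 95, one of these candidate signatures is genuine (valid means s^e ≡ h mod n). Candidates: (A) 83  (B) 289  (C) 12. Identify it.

B

Candidate A: Squares mod 301: 83^1≡83, 83^2≡267, 83^4≡253; 5 = 4 + 1, so 83^5 ≡ 253·83 ≡ 230 (mod 301)
Candidate B: Squares mod 301: 289^1≡289, 289^2≡144, 289^4≡268; 5 = 4 + 1, so 289^5 ≡ 268·289 ≡ 95 (mod 301)
  → matches h = 95
Candidate C: Squares mod 301: 12^1≡12, 12^2≡144, 12^4≡268; 5 = 4 + 1, so 12^5 ≡ 268·12 ≡ 206 (mod 301)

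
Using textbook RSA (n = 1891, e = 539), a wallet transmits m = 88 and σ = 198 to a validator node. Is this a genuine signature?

forged

σ^2 ≡ 198^2 = 39204 ≡ 1384
σ^4 ≡ 1384^2 = 1915456 ≡ 1764
σ^8 ≡ 1764^2 = 3111696 ≡ 1001
σ^16 ≡ 1001^2 = 1002001 ≡ 1662
σ^32 ≡ 1662^2 = 2762244 ≡ 1384
σ^64 ≡ 1384^2 = 1915456 ≡ 1764
σ^128 ≡ 1764^2 = 3111696 ≡ 1001
σ^256 ≡ 1001^2 = 1002001 ≡ 1662
σ^512 ≡ 1662^2 = 2762244 ≡ 1384
539 = 512 + 16 + 8 + 2 + 1, so σ^539 ≡ 1384·1662·1001·1384·198 ≡ 850 (mod 1891)
The recovered value 850 does not match the digest 88.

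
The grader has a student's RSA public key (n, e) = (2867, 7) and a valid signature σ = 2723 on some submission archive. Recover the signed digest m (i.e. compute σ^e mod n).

σ^7 mod 2867 = 1103

1103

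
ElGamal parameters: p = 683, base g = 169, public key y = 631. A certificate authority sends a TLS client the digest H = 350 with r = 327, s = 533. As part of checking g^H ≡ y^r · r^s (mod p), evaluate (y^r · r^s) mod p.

629

631^2 = 398161 ≡ 655
631^4 ≡ 655^2 = 429025 ≡ 101
631^8 ≡ 101^2 = 10201 ≡ 639
631^16 ≡ 639^2 = 408321 ≡ 570
631^32 ≡ 570^2 = 324900 ≡ 475
631^64 ≡ 475^2 = 225625 ≡ 235
631^128 ≡ 235^2 = 55225 ≡ 585
631^256 ≡ 585^2 = 342225 ≡ 42
327 = 256 + 64 + 4 + 2 + 1, so 631^327 ≡ 42·235·101·655·631 ≡ 103 (mod 683)
327^2 = 106929 ≡ 381
327^4 ≡ 381^2 = 145161 ≡ 365
327^8 ≡ 365^2 = 133225 ≡ 40
327^16 ≡ 40^2 = 1600 ≡ 234
327^32 ≡ 234^2 = 54756 ≡ 116
327^64 ≡ 116^2 = 13456 ≡ 479
327^128 ≡ 479^2 = 229441 ≡ 636
327^256 ≡ 636^2 = 404496 ≡ 160
327^512 ≡ 160^2 = 25600 ≡ 329
533 = 512 + 16 + 4 + 1, so 327^533 ≡ 329·234·365·327 ≡ 26 (mod 683)
y^r · r^s ≡ 103·26 = 2678 ≡ 629 (mod 683)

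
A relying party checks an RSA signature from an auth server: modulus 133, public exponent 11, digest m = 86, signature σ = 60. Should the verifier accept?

accept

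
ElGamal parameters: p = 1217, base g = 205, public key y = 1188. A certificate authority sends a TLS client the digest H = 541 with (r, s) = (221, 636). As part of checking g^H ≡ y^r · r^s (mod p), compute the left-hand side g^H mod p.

Squares mod 1217: 205^1≡205, 205^2≡647, 205^4≡1178, 205^8≡304, 205^16≡1141, 205^32≡908, 205^64≡555, 205^128≡124, 205^256≡772, 205^512≡871
541 = 512 + 16 + 8 + 4 + 1, so 205^541 ≡ 871·1141·304·1178·205 ≡ 551 (mod 1217)

551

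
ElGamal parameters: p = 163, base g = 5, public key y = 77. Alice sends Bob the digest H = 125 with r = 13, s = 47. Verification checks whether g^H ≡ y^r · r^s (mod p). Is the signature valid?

Left side g^H mod p:
Squares mod 163: 5^1≡5, 5^2≡25, 5^4≡136, 5^8≡77, 5^16≡61, 5^32≡135, 5^64≡132
125 = 64 + 32 + 16 + 8 + 4 + 1, so 5^125 ≡ 132·135·61·77·136·5 ≡ 142 (mod 163)
Right side y^r · r^s mod p:
Squares mod 163: 77^1≡77, 77^2≡61, 77^4≡135, 77^8≡132
13 = 8 + 4 + 1, so 77^13 ≡ 132·135·77 ≡ 6 (mod 163)
Squares mod 163: 13^1≡13, 13^2≡6, 13^4≡36, 13^8≡155, 13^16≡64, 13^32≡21
47 = 32 + 8 + 4 + 2 + 1, so 13^47 ≡ 21·155·36·6·13 ≡ 141 (mod 163)
6·141 = 846 ≡ 31 (mod 163)
142 ≠ 31, so verification fails.

invalid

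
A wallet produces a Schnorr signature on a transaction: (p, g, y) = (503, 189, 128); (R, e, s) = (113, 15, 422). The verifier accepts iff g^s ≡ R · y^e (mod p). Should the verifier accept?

accept

g^s mod p:
189^2 = 35721 ≡ 8
189^4 ≡ 8^2 = 64
189^8 ≡ 64^2 = 4096 ≡ 72
189^16 ≡ 72^2 = 5184 ≡ 154
189^32 ≡ 154^2 = 23716 ≡ 75
189^64 ≡ 75^2 = 5625 ≡ 92
189^128 ≡ 92^2 = 8464 ≡ 416
189^256 ≡ 416^2 = 173056 ≡ 24
422 = 256 + 128 + 32 + 4 + 2, so 189^422 ≡ 24·416·75·64·8 ≡ 6 (mod 503)
R · y^e mod p:
128^2 = 16384 ≡ 288
128^4 ≡ 288^2 = 82944 ≡ 452
128^8 ≡ 452^2 = 204304 ≡ 86
15 = 8 + 4 + 2 + 1, so 128^15 ≡ 86·452·288·128 ≡ 325 (mod 503)
113·325 = 36725 ≡ 6 (mod 503)
6 ≡ 6 (mod 503); signature holds.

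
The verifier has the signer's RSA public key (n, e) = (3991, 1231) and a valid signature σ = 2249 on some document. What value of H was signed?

1781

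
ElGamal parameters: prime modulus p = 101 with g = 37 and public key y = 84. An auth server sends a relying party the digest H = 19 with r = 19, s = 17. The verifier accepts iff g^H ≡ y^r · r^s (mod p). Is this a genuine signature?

Left side g^H mod p:
37^2 = 1369 ≡ 56
37^4 ≡ 56^2 = 3136 ≡ 5
37^8 ≡ 5^2 = 25
37^16 ≡ 25^2 = 625 ≡ 19
19 = 16 + 2 + 1, so 37^19 ≡ 19·56·37 ≡ 79 (mod 101)
Right side y^r · r^s mod p:
84^2 = 7056 ≡ 87
84^4 ≡ 87^2 = 7569 ≡ 95
84^8 ≡ 95^2 = 9025 ≡ 36
84^16 ≡ 36^2 = 1296 ≡ 84
19 = 16 + 2 + 1, so 84^19 ≡ 84·87·84 ≡ 95 (mod 101)
19^2 = 361 ≡ 58
19^4 ≡ 58^2 = 3364 ≡ 31
19^8 ≡ 31^2 = 961 ≡ 52
19^16 ≡ 52^2 = 2704 ≡ 78
17 = 16 + 1, so 19^17 ≡ 78·19 ≡ 68 (mod 101)
95·68 = 6460 ≡ 97 (mod 101)
79 ≠ 97, so verification fails.

forged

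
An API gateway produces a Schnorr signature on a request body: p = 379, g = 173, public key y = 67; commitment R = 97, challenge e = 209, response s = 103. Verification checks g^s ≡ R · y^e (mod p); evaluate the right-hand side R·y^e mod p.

Squares mod 379: 67^1≡67, 67^2≡320, 67^4≡70, 67^8≡352, 67^16≡350, 67^32≡83, 67^64≡67, 67^128≡320
209 = 128 + 64 + 16 + 1, so 67^209 ≡ 320·67·350·67 ≡ 244 (mod 379)
R · y^e ≡ 97·244 = 23668 ≡ 170 (mod 379)

170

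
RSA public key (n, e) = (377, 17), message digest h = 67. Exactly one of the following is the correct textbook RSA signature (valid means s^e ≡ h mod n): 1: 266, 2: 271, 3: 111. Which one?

1

Candidate 1: Squares mod 377: 266^1≡266, 266^2≡257, 266^4≡74, 266^8≡198, 266^16≡373; 17 = 16 + 1, so 266^17 ≡ 373·266 ≡ 67 (mod 377)
  → matches h = 67
Candidate 2: Squares mod 377: 271^1≡271, 271^2≡303, 271^4≡198, 271^8≡373, 271^16≡16; 17 = 16 + 1, so 271^17 ≡ 16·271 ≡ 189 (mod 377)
Candidate 3: Squares mod 377: 111^1≡111, 111^2≡257, 111^4≡74, 111^8≡198, 111^16≡373; 17 = 16 + 1, so 111^17 ≡ 373·111 ≡ 310 (mod 377)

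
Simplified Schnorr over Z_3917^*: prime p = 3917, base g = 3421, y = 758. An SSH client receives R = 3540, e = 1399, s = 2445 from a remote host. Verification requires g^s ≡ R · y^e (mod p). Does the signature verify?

does not verify

g^s mod p:
3421^2 = 11703241 ≡ 3162
3421^4 ≡ 3162^2 = 9998244 ≡ 2060
3421^8 ≡ 2060^2 = 4243600 ≡ 1489
3421^16 ≡ 1489^2 = 2217121 ≡ 99
3421^32 ≡ 99^2 = 9801 ≡ 1967
3421^64 ≡ 1967^2 = 3869089 ≡ 3010
3421^128 ≡ 3010^2 = 9060100 ≡ 79
3421^256 ≡ 79^2 = 6241 ≡ 2324
3421^512 ≡ 2324^2 = 5400976 ≡ 3350
3421^1024 ≡ 3350^2 = 11222500 ≡ 295
3421^2048 ≡ 295^2 = 87025 ≡ 851
2445 = 2048 + 256 + 128 + 8 + 4 + 1, so 3421^2445 ≡ 851·2324·79·1489·2060·3421 ≡ 1958 (mod 3917)
R · y^e mod p:
758^2 = 574564 ≡ 2682
758^4 ≡ 2682^2 = 7193124 ≡ 1512
758^8 ≡ 1512^2 = 2286144 ≡ 2533
758^16 ≡ 2533^2 = 6416089 ≡ 43
758^32 ≡ 43^2 = 1849
758^64 ≡ 1849^2 = 3418801 ≡ 3177
758^128 ≡ 3177^2 = 10093329 ≡ 3137
758^256 ≡ 3137^2 = 9840769 ≡ 1265
758^512 ≡ 1265^2 = 1600225 ≡ 2089
758^1024 ≡ 2089^2 = 4363921 ≡ 383
1399 = 1024 + 256 + 64 + 32 + 16 + 4 + 2 + 1, so 758^1399 ≡ 383·1265·3177·1849·43·1512·2682·758 ≡ 1933 (mod 3917)
3540·1933 = 6842820 ≡ 3738 (mod 3917)
1958 ≠ 3738; the check fails.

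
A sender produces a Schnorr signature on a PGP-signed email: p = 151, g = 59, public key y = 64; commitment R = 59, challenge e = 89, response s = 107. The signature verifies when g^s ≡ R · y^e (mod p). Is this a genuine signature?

g^s mod p:
59^2 = 3481 ≡ 8
59^4 ≡ 8^2 = 64
59^8 ≡ 64^2 = 4096 ≡ 19
59^16 ≡ 19^2 = 361 ≡ 59
59^32 ≡ 59^2 = 3481 ≡ 8
59^64 ≡ 8^2 = 64
107 = 64 + 32 + 8 + 2 + 1, so 59^107 ≡ 64·8·19·8·59 ≡ 8 (mod 151)
R · y^e mod p:
64^2 = 4096 ≡ 19
64^4 ≡ 19^2 = 361 ≡ 59
64^8 ≡ 59^2 = 3481 ≡ 8
64^16 ≡ 8^2 = 64
64^32 ≡ 64^2 = 4096 ≡ 19
64^64 ≡ 19^2 = 361 ≡ 59
89 = 64 + 16 + 8 + 1, so 64^89 ≡ 59·64·8·64 ≡ 59 (mod 151)
59·59 = 3481 ≡ 8 (mod 151)
8 ≡ 8 (mod 151); signature holds.

genuine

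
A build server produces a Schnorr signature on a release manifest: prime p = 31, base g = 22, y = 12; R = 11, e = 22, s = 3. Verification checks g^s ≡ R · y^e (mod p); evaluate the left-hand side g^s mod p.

15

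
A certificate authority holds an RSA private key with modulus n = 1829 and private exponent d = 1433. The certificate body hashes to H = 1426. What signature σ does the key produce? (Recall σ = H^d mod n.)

155

Squares mod 1829: H^1≡1426, H^2≡1457, H^4≡1209, H^8≡310, H^16≡992, H^32≡62, H^64≡186, H^128≡1674, H^256≡248, H^512≡1147, H^1024≡558
1433 = 1024 + 256 + 128 + 16 + 8 + 1, so H^1433 ≡ 558·248·1674·992·310·1426 ≡ 155 (mod 1829)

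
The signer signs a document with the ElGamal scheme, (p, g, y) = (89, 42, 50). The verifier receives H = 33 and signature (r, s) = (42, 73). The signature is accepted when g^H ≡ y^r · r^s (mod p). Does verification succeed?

passes

Left side g^H mod p:
42^2 = 1764 ≡ 73
42^4 ≡ 73^2 = 5329 ≡ 78
42^8 ≡ 78^2 = 6084 ≡ 32
42^16 ≡ 32^2 = 1024 ≡ 45
42^32 ≡ 45^2 = 2025 ≡ 67
33 = 32 + 1, so 42^33 ≡ 67·42 ≡ 55 (mod 89)
Right side y^r · r^s mod p:
50^2 = 2500 ≡ 8
50^4 ≡ 8^2 = 64
50^8 ≡ 64^2 = 4096 ≡ 2
50^16 ≡ 2^2 = 4
50^32 ≡ 4^2 = 16
42 = 32 + 8 + 2, so 50^42 ≡ 16·2·8 ≡ 78 (mod 89)
42^2 = 1764 ≡ 73
42^4 ≡ 73^2 = 5329 ≡ 78
42^8 ≡ 78^2 = 6084 ≡ 32
42^16 ≡ 32^2 = 1024 ≡ 45
42^32 ≡ 45^2 = 2025 ≡ 67
42^64 ≡ 67^2 = 4489 ≡ 39
73 = 64 + 8 + 1, so 42^73 ≡ 39·32·42 ≡ 84 (mod 89)
78·84 = 6552 ≡ 55 (mod 89)
55 ≡ 55 (mod 89), so the signature is genuine.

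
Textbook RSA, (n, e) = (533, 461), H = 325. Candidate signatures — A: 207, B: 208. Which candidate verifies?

Candidate A: 207^2 = 42849 ≡ 209; 207^4 ≡ 209^2 = 43681 ≡ 508; 207^8 ≡ 508^2 = 258064 ≡ 92; 207^16 ≡ 92^2 = 8464 ≡ 469; 207^32 ≡ 469^2 = 219961 ≡ 365; 207^64 ≡ 365^2 = 133225 ≡ 508; 207^128 ≡ 508^2 = 258064 ≡ 92; 207^256 ≡ 92^2 = 8464 ≡ 469; 461 = 256 + 128 + 64 + 8 + 4 + 1, so 207^461 ≡ 469·92·508·92·508·207 ≡ 207 (mod 533)
Candidate B: 208^2 = 43264 ≡ 91; 208^4 ≡ 91^2 = 8281 ≡ 286; 208^8 ≡ 286^2 = 81796 ≡ 247; 208^16 ≡ 247^2 = 61009 ≡ 247; 208^32 ≡ 247^2 = 61009 ≡ 247; 208^64 ≡ 247^2 = 61009 ≡ 247; 208^128 ≡ 247^2 = 61009 ≡ 247; 208^256 ≡ 247^2 = 61009 ≡ 247; 461 = 256 + 128 + 64 + 8 + 4 + 1, so 208^461 ≡ 247·247·247·247·286·208 ≡ 325 (mod 533)
  → matches H = 325

B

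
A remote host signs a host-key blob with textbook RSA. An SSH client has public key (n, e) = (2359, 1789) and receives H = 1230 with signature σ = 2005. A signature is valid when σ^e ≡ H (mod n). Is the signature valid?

σ^2 ≡ 2005^2 = 4020025 ≡ 289
σ^4 ≡ 289^2 = 83521 ≡ 956
σ^8 ≡ 956^2 = 913936 ≡ 1003
σ^16 ≡ 1003^2 = 1006009 ≡ 1075
σ^32 ≡ 1075^2 = 1155625 ≡ 2074
σ^64 ≡ 2074^2 = 4301476 ≡ 1019
σ^128 ≡ 1019^2 = 1038361 ≡ 401
σ^256 ≡ 401^2 = 160801 ≡ 389
σ^512 ≡ 389^2 = 151321 ≡ 345
σ^1024 ≡ 345^2 = 119025 ≡ 1075
1789 = 1024 + 512 + 128 + 64 + 32 + 16 + 8 + 4 + 1, so σ^1789 ≡ 1075·345·401·1019·2074·1075·1003·956·2005 ≡ 178 (mod 2359)
178 ≠ 1230, so verification fails.

invalid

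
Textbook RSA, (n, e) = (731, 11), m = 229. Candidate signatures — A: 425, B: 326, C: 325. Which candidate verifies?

C

Candidate A: Squares mod 731: 425^1≡425, 425^2≡68, 425^4≡238, 425^8≡357; 11 = 8 + 2 + 1, so 425^11 ≡ 357·68·425 ≡ 697 (mod 731)
Candidate B: Squares mod 731: 326^1≡326, 326^2≡281, 326^4≡13, 326^8≡169; 11 = 8 + 2 + 1, so 326^11 ≡ 169·281·326 ≡ 296 (mod 731)
Candidate C: Squares mod 731: 325^1≡325, 325^2≡361, 325^4≡203, 325^8≡273; 11 = 8 + 2 + 1, so 325^11 ≡ 273·361·325 ≡ 229 (mod 731)
  → matches m = 229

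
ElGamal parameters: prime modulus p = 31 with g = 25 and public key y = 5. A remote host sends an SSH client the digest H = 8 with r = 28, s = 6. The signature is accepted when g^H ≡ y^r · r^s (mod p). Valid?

no

Left side g^H mod p:
Squares mod 31: 25^1≡25, 25^2≡5, 25^4≡25, 25^8≡5
25^8 ≡ 5 (mod 31)
Right side y^r · r^s mod p:
Squares mod 31: 5^1≡5, 5^2≡25, 5^4≡5, 5^8≡25, 5^16≡5
28 = 16 + 8 + 4, so 5^28 ≡ 5·25·5 ≡ 5 (mod 31)
Squares mod 31: 28^1≡28, 28^2≡9, 28^4≡19
6 = 4 + 2, so 28^6 ≡ 19·9 ≡ 16 (mod 31)
5·16 = 80 ≡ 18 (mod 31)
5 ≠ 18, so verification fails.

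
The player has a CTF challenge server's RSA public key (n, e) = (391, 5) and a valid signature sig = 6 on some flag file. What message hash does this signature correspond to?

Squares mod 391: sig^1≡6, sig^2≡36, sig^4≡123
5 = 4 + 1, so sig^5 ≡ 123·6 ≡ 347 (mod 391)

347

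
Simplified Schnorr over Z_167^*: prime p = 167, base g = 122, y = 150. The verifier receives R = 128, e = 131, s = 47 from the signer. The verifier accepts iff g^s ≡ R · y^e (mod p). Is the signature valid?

valid

g^s mod p:
122^2 = 14884 ≡ 21
122^4 ≡ 21^2 = 441 ≡ 107
122^8 ≡ 107^2 = 11449 ≡ 93
122^16 ≡ 93^2 = 8649 ≡ 132
122^32 ≡ 132^2 = 17424 ≡ 56
47 = 32 + 8 + 4 + 2 + 1, so 122^47 ≡ 56·93·107·21·122 ≡ 25 (mod 167)
R · y^e mod p:
150^2 = 22500 ≡ 122
150^4 ≡ 122^2 = 14884 ≡ 21
150^8 ≡ 21^2 = 441 ≡ 107
150^16 ≡ 107^2 = 11449 ≡ 93
150^32 ≡ 93^2 = 8649 ≡ 132
150^64 ≡ 132^2 = 17424 ≡ 56
150^128 ≡ 56^2 = 3136 ≡ 130
131 = 128 + 2 + 1, so 150^131 ≡ 130·122·150 ≡ 85 (mod 167)
128·85 = 10880 ≡ 25 (mod 167)
25 ≡ 25 (mod 167); signature holds.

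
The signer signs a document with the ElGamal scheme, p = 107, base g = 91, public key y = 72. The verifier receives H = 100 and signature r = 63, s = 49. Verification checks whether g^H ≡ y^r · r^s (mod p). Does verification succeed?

fails

Left side g^H mod p:
91^100 mod 107 = 90
Right side y^r · r^s mod p:
72^63 mod 107 = 54
63^49 mod 107 = 46
54·46 = 2484 ≡ 23 (mod 107)
90 ≠ 23, so verification fails.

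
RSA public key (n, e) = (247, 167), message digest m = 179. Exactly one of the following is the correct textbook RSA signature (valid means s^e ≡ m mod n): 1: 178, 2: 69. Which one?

2

Candidate 1: 178^167 mod 247 = 68
Candidate 2: 69^167 mod 247 = 179
  → matches m = 179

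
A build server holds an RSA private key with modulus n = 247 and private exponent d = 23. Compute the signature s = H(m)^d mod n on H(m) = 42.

Squares mod 247: (H(m))^1≡42, (H(m))^2≡35, (H(m))^4≡237, (H(m))^8≡100, (H(m))^16≡120
23 = 16 + 4 + 2 + 1, so (H(m))^23 ≡ 120·237·35·42 ≡ 74 (mod 247)

74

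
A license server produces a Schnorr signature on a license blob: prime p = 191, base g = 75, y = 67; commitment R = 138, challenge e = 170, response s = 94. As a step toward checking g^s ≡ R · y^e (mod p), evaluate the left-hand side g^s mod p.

163

75^2 = 5625 ≡ 86
75^4 ≡ 86^2 = 7396 ≡ 138
75^8 ≡ 138^2 = 19044 ≡ 135
75^16 ≡ 135^2 = 18225 ≡ 80
75^32 ≡ 80^2 = 6400 ≡ 97
75^64 ≡ 97^2 = 9409 ≡ 50
94 = 64 + 16 + 8 + 4 + 2, so 75^94 ≡ 50·80·135·138·86 ≡ 163 (mod 191)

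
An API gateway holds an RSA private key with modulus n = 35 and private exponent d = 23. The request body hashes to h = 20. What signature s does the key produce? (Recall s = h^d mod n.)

20

h^2 ≡ 20^2 = 400 ≡ 15
h^4 ≡ 15^2 = 225 ≡ 15
h^8 ≡ 15^2 = 225 ≡ 15
h^16 ≡ 15^2 = 225 ≡ 15
23 = 16 + 4 + 2 + 1, so h^23 ≡ 15·15·15·20 ≡ 20 (mod 35)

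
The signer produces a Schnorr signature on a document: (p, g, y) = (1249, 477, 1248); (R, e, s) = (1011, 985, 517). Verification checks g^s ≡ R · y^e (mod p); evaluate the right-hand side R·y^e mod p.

238

1248^2 = 1557504 ≡ 1
1248^4 ≡ 1^2 = 1
1248^8 ≡ 1^2 = 1
1248^16 ≡ 1^2 = 1
1248^32 ≡ 1^2 = 1
1248^64 ≡ 1^2 = 1
1248^128 ≡ 1^2 = 1
1248^256 ≡ 1^2 = 1
1248^512 ≡ 1^2 = 1
985 = 512 + 256 + 128 + 64 + 16 + 8 + 1, so 1248^985 ≡ 1·1·1·1·1·1·1248 ≡ 1248 (mod 1249)
R · y^e ≡ 1011·1248 = 1261728 ≡ 238 (mod 1249)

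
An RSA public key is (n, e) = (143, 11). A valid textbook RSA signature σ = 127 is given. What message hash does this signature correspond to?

17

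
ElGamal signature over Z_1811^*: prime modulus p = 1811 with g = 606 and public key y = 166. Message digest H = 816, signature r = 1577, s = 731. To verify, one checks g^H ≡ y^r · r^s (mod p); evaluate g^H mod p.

225

606^2 = 367236 ≡ 1414
606^4 ≡ 1414^2 = 1999396 ≡ 52
606^8 ≡ 52^2 = 2704 ≡ 893
606^16 ≡ 893^2 = 797449 ≡ 609
606^32 ≡ 609^2 = 370881 ≡ 1437
606^64 ≡ 1437^2 = 2064969 ≡ 429
606^128 ≡ 429^2 = 184041 ≡ 1130
606^256 ≡ 1130^2 = 1276900 ≡ 145
606^512 ≡ 145^2 = 21025 ≡ 1104
816 = 512 + 256 + 32 + 16, so 606^816 ≡ 1104·145·1437·609 ≡ 225 (mod 1811)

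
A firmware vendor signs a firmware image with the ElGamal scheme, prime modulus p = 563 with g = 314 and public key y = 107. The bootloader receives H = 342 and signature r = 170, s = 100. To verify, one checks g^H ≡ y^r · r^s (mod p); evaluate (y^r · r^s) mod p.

427

107^2 = 11449 ≡ 189
107^4 ≡ 189^2 = 35721 ≡ 252
107^8 ≡ 252^2 = 63504 ≡ 448
107^16 ≡ 448^2 = 200704 ≡ 276
107^32 ≡ 276^2 = 76176 ≡ 171
107^64 ≡ 171^2 = 29241 ≡ 528
107^128 ≡ 528^2 = 278784 ≡ 99
170 = 128 + 32 + 8 + 2, so 107^170 ≡ 99·171·448·189 ≡ 213 (mod 563)
170^2 = 28900 ≡ 187
170^4 ≡ 187^2 = 34969 ≡ 63
170^8 ≡ 63^2 = 3969 ≡ 28
170^16 ≡ 28^2 = 784 ≡ 221
170^32 ≡ 221^2 = 48841 ≡ 423
170^64 ≡ 423^2 = 178929 ≡ 458
100 = 64 + 32 + 4, so 170^100 ≡ 458·423·63 ≡ 528 (mod 563)
y^r · r^s ≡ 213·528 = 112464 ≡ 427 (mod 563)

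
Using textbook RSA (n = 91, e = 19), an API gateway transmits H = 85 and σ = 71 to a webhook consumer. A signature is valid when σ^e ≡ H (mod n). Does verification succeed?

Squares mod 91: σ^1≡71, σ^2≡36, σ^4≡22, σ^8≡29, σ^16≡22
19 = 16 + 2 + 1, so σ^19 ≡ 22·36·71 ≡ 85 (mod 91)
Since 85 equals the digest 85, verification succeeds.

passes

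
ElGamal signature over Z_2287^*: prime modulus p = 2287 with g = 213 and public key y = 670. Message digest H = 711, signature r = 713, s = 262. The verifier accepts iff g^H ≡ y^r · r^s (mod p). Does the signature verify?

Left side g^H mod p:
Squares mod 2287: 213^1≡213, 213^2≡1916, 213^4≡421, 213^8≡1142, 213^16≡574, 213^32≡148, 213^64≡1321, 213^128≡60, 213^256≡1313, 213^512≡1858
711 = 512 + 128 + 64 + 4 + 2 + 1, so 213^711 ≡ 1858·60·1321·421·1916·213 ≡ 157 (mod 2287)
Right side y^r · r^s mod p:
Squares mod 2287: 670^1≡670, 670^2≡648, 670^4≡1383, 670^8≡757, 670^16≡1299, 670^32≡1882, 670^64≡1648, 670^128≡1235, 670^256≡2083, 670^512≡450
713 = 512 + 128 + 64 + 8 + 1, so 670^713 ≡ 450·1235·1648·757·670 ≡ 1545 (mod 2287)
Squares mod 2287: 713^1≡713, 713^2≡655, 713^4≡1356, 713^8≡2275, 713^16≡144, 713^32≡153, 713^64≡539, 713^128≡72, 713^256≡610
262 = 256 + 4 + 2, so 713^262 ≡ 610·1356·655 ≡ 1787 (mod 2287)
1545·1787 = 2760915 ≡ 506 (mod 2287)
157 ≠ 506, so verification fails.

does not verify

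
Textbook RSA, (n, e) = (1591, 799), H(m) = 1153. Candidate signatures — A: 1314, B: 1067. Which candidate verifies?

Candidate A: 1314^2 = 1726596 ≡ 361; 1314^4 ≡ 361^2 = 130321 ≡ 1450; 1314^8 ≡ 1450^2 = 2102500 ≡ 789; 1314^16 ≡ 789^2 = 622521 ≡ 440; 1314^32 ≡ 440^2 = 193600 ≡ 1089; 1314^64 ≡ 1089^2 = 1185921 ≡ 626; 1314^128 ≡ 626^2 = 391876 ≡ 490; 1314^256 ≡ 490^2 = 240100 ≡ 1450; 1314^512 ≡ 1450^2 = 2102500 ≡ 789; 799 = 512 + 256 + 16 + 8 + 4 + 2 + 1, so 1314^799 ≡ 789·1450·440·789·1450·361·1314 ≡ 24 (mod 1591)
Candidate B: 1067^2 = 1138489 ≡ 924; 1067^4 ≡ 924^2 = 853776 ≡ 1000; 1067^8 ≡ 1000^2 = 1000000 ≡ 852; 1067^16 ≡ 852^2 = 725904 ≡ 408; 1067^32 ≡ 408^2 = 166464 ≡ 1000; 1067^64 ≡ 1000^2 = 1000000 ≡ 852; 1067^128 ≡ 852^2 = 725904 ≡ 408; 1067^256 ≡ 408^2 = 166464 ≡ 1000; 1067^512 ≡ 1000^2 = 1000000 ≡ 852; 799 = 512 + 256 + 16 + 8 + 4 + 2 + 1, so 1067^799 ≡ 852·1000·408·852·1000·924·1067 ≡ 1153 (mod 1591)
  → matches H(m) = 1153

B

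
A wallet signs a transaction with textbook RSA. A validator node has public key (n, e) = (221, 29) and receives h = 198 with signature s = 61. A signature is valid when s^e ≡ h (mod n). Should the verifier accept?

s^2 ≡ 61^2 = 3721 ≡ 185
s^4 ≡ 185^2 = 34225 ≡ 191
s^8 ≡ 191^2 = 36481 ≡ 16
s^16 ≡ 16^2 = 256 ≡ 35
29 = 16 + 8 + 4 + 1, so s^29 ≡ 35·16·191·61 ≡ 198 (mod 221)
198 = h, so the signature checks out.

accept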